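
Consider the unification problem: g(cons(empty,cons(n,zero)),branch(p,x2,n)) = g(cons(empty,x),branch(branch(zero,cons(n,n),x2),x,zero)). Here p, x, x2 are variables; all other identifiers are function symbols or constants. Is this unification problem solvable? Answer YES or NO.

Decompose g/2: cons(empty,cons(n,zero)) = cons(empty,x),  branch(p,x2,n) = branch(branch(zero,cons(n,n),x2),x,zero).
Decompose cons/2: empty = empty,  cons(n,zero) = x.
Delete trivial equation empty = empty.
Bind x := cons(n,zero); substituting into the remaining equation gives: branch(p,x2,n) = branch(branch(zero,cons(n,n),x2),cons(n,zero),zero).
Decompose branch/3: p = branch(zero,cons(n,n),x2),  x2 = cons(n,zero),  n = zero.
Bind p := branch(zero,cons(n,n),x2); no other remaining equation mentions p.
Bind x2 := cons(n,zero); no other remaining equation mentions x2. Substituting into the earlier binding gives p := branch(zero,cons(n,n),cons(n,zero)).
Clash: constants n and zero differ; no unifier exists.

NO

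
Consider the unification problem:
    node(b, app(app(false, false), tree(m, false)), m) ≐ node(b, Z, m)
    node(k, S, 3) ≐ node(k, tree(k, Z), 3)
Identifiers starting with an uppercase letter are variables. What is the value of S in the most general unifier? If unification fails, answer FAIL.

Decompose node/3: b ≐ b,  app(app(false, false), tree(m, false)) ≐ Z,  m ≐ m.
Delete trivial equation b ≐ b.
Bind Z := app(app(false, false), tree(m, false)); substituting into the one remaining equation that mentions Z gives: node(k, S, 3) ≐ node(k, tree(k, app(app(false, false), tree(m, false))), 3).
Delete trivial equation m ≐ m.
Decompose node/3: k ≐ k,  S ≐ tree(k, app(app(false, false), tree(m, false))),  3 ≐ 3.
Delete trivial equation k ≐ k.
Bind S := tree(k, app(app(false, false), tree(m, false))); no other remaining equation mentions S.
Delete trivial equation 3 ≐ 3.
MGU = { Z := app(app(false, false), tree(m, false)), S := tree(k, app(app(false, false), tree(m, false))) }, so S := tree(k, app(app(false, false), tree(m, false))).

tree(k, app(app(false, false), tree(m, false)))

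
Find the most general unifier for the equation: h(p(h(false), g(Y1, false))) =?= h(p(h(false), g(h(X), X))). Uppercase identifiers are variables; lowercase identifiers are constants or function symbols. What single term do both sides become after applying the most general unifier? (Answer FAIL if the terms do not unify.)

h(p(h(false), g(h(false), false)))

Decompose h/1: p(h(false), g(Y1, false)) =?= p(h(false), g(h(X), X)).
Decompose p/2: h(false) =?= h(false),  g(Y1, false) =?= g(h(X), X).
Delete trivial equation h(false) =?= h(false).
Decompose g/2: Y1 =?= h(X),  false =?= X.
Bind Y1 := h(X); no other remaining equation mentions Y1.
Bind X := false. Substituting into the earlier binding gives Y1 := h(false).
Applying the MGU to either side gives h(p(h(false), g(h(false), false))).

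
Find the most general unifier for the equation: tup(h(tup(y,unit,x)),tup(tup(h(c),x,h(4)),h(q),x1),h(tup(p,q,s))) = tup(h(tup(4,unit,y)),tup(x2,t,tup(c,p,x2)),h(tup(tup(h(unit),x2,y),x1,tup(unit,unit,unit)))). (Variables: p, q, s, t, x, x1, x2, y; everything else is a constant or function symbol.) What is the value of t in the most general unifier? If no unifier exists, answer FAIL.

h(tup(c,tup(h(unit),tup(h(c),4,h(4)),4),tup(h(c),4,h(4))))

Decompose tup/3: h(tup(y,unit,x)) = h(tup(4,unit,y)),  tup(tup(h(c),x,h(4)),h(q),x1) = tup(x2,t,tup(c,p,x2)),  h(tup(p,q,s)) = h(tup(tup(h(unit),x2,y),x1,tup(unit,unit,unit))).
Decompose h/1: tup(y,unit,x) = tup(4,unit,y).
Decompose tup/3: y = 4,  unit = unit,  x = y.
Bind y := 4; substituting into the 2 remaining equations that mention y gives: x = 4,  h(tup(p,q,s)) = h(tup(tup(h(unit),x2,4),x1,tup(unit,unit,unit))).
Delete trivial equation unit = unit.
Bind x := 4; substituting into the one remaining equation that mentions x gives: tup(tup(h(c),4,h(4)),h(q),x1) = tup(x2,t,tup(c,p,x2)).
Decompose tup/3: tup(h(c),4,h(4)) = x2,  h(q) = t,  x1 = tup(c,p,x2).
Bind x2 := tup(h(c),4,h(4)); substituting into the 2 remaining equations that mention x2 gives: x1 = tup(c,p,tup(h(c),4,h(4))),  h(tup(p,q,s)) = h(tup(tup(h(unit),tup(h(c),4,h(4)),4),x1,tup(unit,unit,unit))).
Bind t := h(q); no other remaining equation mentions t.
Bind x1 := tup(c,p,tup(h(c),4,h(4))); substituting into the remaining equation gives: h(tup(p,q,s)) = h(tup(tup(h(unit),tup(h(c),4,h(4)),4),tup(c,p,tup(h(c),4,h(4))),tup(unit,unit,unit))).
Decompose h/1: tup(p,q,s) = tup(tup(h(unit),tup(h(c),4,h(4)),4),tup(c,p,tup(h(c),4,h(4))),tup(unit,unit,unit)).
Decompose tup/3: p = tup(h(unit),tup(h(c),4,h(4)),4),  q = tup(c,p,tup(h(c),4,h(4))),  s = tup(unit,unit,unit).
Bind p := tup(h(unit),tup(h(c),4,h(4)),4); substituting into the one remaining equation that mentions p gives: q = tup(c,tup(h(unit),tup(h(c),4,h(4)),4),tup(h(c),4,h(4))). Substituting into the earlier binding gives x1 := tup(c,tup(h(unit),tup(h(c),4,h(4)),4),tup(h(c),4,h(4))).
Bind q := tup(c,tup(h(unit),tup(h(c),4,h(4)),4),tup(h(c),4,h(4))); no other remaining equation mentions q. Substituting into the earlier binding gives t := h(tup(c,tup(h(unit),tup(h(c),4,h(4)),4),tup(h(c),4,h(4)))).
Bind s := tup(unit,unit,unit).
MGU = { y ↦ 4, x ↦ 4, x2 ↦ tup(h(c),4,h(4)), t ↦ h(tup(c,tup(h(unit),tup(h(c),4,h(4)),4),tup(h(c),4,h(4)))), x1 ↦ tup(c,tup(h(unit),tup(h(c),4,h(4)),4),tup(h(c),4,h(4))), p ↦ tup(h(unit),tup(h(c),4,h(4)),4), q ↦ tup(c,tup(h(unit),tup(h(c),4,h(4)),4),tup(h(c),4,h(4))), s ↦ tup(unit,unit,unit) }, so t ↦ h(tup(c,tup(h(unit),tup(h(c),4,h(4)),4),tup(h(c),4,h(4)))).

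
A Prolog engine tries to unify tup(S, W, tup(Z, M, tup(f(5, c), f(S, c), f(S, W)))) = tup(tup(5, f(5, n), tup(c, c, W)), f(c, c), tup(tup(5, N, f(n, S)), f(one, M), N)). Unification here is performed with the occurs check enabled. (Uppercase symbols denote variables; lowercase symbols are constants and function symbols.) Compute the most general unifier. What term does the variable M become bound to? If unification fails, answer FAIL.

FAIL

Decompose tup/3: S = tup(5, f(5, n), tup(c, c, W)),  W = f(c, c),  tup(Z, M, tup(f(5, c), f(S, c), f(S, W))) = tup(tup(5, N, f(n, S)), f(one, M), N).
Bind S := tup(5, f(5, n), tup(c, c, W)); substituting into the one remaining equation that mentions S gives: tup(Z, M, tup(f(5, c), f(tup(5, f(5, n), tup(c, c, W)), c), f(tup(5, f(5, n), tup(c, c, W)), W))) = tup(tup(5, N, f(n, tup(5, f(5, n), tup(c, c, W)))), f(one, M), N).
Bind W := f(c, c); substituting into the remaining equation gives: tup(Z, M, tup(f(5, c), f(tup(5, f(5, n), tup(c, c, f(c, c))), c), f(tup(5, f(5, n), tup(c, c, f(c, c))), f(c, c)))) = tup(tup(5, N, f(n, tup(5, f(5, n), tup(c, c, f(c, c))))), f(one, M), N). Substituting into the earlier binding gives S := tup(5, f(5, n), tup(c, c, f(c, c))).
Decompose tup/3: Z = tup(5, N, f(n, tup(5, f(5, n), tup(c, c, f(c, c))))),  M = f(one, M),  tup(f(5, c), f(tup(5, f(5, n), tup(c, c, f(c, c))), c), f(tup(5, f(5, n), tup(c, c, f(c, c))), f(c, c))) = N.
Bind Z := tup(5, N, f(n, tup(5, f(5, n), tup(c, c, f(c, c))))); no other remaining equation mentions Z.
Occurs check fails: M occurs in f(one, M); the equation M = f(one, M) has no finite solution.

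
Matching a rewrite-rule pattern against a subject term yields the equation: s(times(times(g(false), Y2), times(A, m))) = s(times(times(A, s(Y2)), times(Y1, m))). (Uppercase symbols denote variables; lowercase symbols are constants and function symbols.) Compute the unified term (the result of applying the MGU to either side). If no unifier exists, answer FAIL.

Decompose s/1: times(times(g(false), Y2), times(A, m)) = times(times(A, s(Y2)), times(Y1, m)).
Decompose times/2: times(g(false), Y2) = times(A, s(Y2)),  times(A, m) = times(Y1, m).
Decompose times/2: g(false) = A,  Y2 = s(Y2).
Bind A := g(false); substituting into the one remaining equation that mentions A gives: times(g(false), m) = times(Y1, m).
Occurs check fails: Y2 occurs in s(Y2); the equation Y2 = s(Y2) has no finite solution.

FAIL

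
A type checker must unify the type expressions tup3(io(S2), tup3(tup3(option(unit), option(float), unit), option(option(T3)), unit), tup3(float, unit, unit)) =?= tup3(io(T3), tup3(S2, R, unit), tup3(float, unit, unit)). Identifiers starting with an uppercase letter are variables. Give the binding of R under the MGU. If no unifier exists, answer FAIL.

option(option(tup3(option(unit), option(float), unit)))

Decompose tup3/3: io(S2) =?= io(T3),  tup3(tup3(option(unit), option(float), unit), option(option(T3)), unit) =?= tup3(S2, R, unit),  tup3(float, unit, unit) =?= tup3(float, unit, unit).
Decompose io/1: S2 =?= T3.
Bind S2 := T3; substituting into the one remaining equation that mentions S2 gives: tup3(tup3(option(unit), option(float), unit), option(option(T3)), unit) =?= tup3(T3, R, unit).
Decompose tup3/3: tup3(option(unit), option(float), unit) =?= T3,  option(option(T3)) =?= R,  unit =?= unit.
Bind T3 := tup3(option(unit), option(float), unit); substituting into the one remaining equation that mentions T3 gives: option(option(tup3(option(unit), option(float), unit))) =?= R. Substituting into the earlier binding gives S2 := tup3(option(unit), option(float), unit).
Bind R := option(option(tup3(option(unit), option(float), unit))); no other remaining equation mentions R.
Delete trivial equation unit =?= unit.
Delete trivial equation tup3(float, unit, unit) =?= tup3(float, unit, unit).
MGU = { S2 -> tup3(option(unit), option(float), unit), T3 -> tup3(option(unit), option(float), unit), R -> option(option(tup3(option(unit), option(float), unit))) }, so R -> option(option(tup3(option(unit), option(float), unit))).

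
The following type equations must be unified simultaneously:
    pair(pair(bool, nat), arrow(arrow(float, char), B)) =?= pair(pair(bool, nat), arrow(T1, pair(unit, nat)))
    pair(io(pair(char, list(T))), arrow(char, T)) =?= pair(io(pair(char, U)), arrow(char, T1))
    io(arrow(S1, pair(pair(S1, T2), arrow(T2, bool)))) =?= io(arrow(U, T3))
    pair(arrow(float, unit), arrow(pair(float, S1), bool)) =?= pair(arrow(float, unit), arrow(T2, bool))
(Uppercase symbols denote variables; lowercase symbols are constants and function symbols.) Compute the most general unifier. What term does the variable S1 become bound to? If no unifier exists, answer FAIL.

Decompose pair/2: pair(bool, nat) =?= pair(bool, nat),  arrow(arrow(float, char), B) =?= arrow(T1, pair(unit, nat)).
Delete trivial equation pair(bool, nat) =?= pair(bool, nat).
Decompose arrow/2: arrow(float, char) =?= T1,  B =?= pair(unit, nat).
Bind T1 := arrow(float, char); substituting into the one remaining equation that mentions T1 gives: pair(io(pair(char, list(T))), arrow(char, T)) =?= pair(io(pair(char, U)), arrow(char, arrow(float, char))).
Bind B := pair(unit, nat); no other remaining equation mentions B.
Decompose pair/2: io(pair(char, list(T))) =?= io(pair(char, U)),  arrow(char, T) =?= arrow(char, arrow(float, char)).
Decompose io/1: pair(char, list(T)) =?= pair(char, U).
Decompose pair/2: char =?= char,  list(T) =?= U.
Delete trivial equation char =?= char.
Bind U := list(T); substituting into the one remaining equation that mentions U gives: io(arrow(S1, pair(pair(S1, T2), arrow(T2, bool)))) =?= io(arrow(list(T), T3)).
Decompose arrow/2: char =?= char,  T =?= arrow(float, char).
Delete trivial equation char =?= char.
Bind T := arrow(float, char); substituting into the one remaining equation that mentions T gives: io(arrow(S1, pair(pair(S1, T2), arrow(T2, bool)))) =?= io(arrow(list(arrow(float, char)), T3)). Substituting into the earlier binding gives U := list(arrow(float, char)).
Decompose io/1: arrow(S1, pair(pair(S1, T2), arrow(T2, bool))) =?= arrow(list(arrow(float, char)), T3).
Decompose arrow/2: S1 =?= list(arrow(float, char)),  pair(pair(S1, T2), arrow(T2, bool)) =?= T3.
Bind S1 := list(arrow(float, char)); substituting into the remaining equations gives: pair(pair(list(arrow(float, char)), T2), arrow(T2, bool)) =?= T3,  pair(arrow(float, unit), arrow(pair(float, list(arrow(float, char))), bool)) =?= pair(arrow(float, unit), arrow(T2, bool)).
Bind T3 := pair(pair(list(arrow(float, char)), T2), arrow(T2, bool)); no other remaining equation mentions T3.
Decompose pair/2: arrow(float, unit) =?= arrow(float, unit),  arrow(pair(float, list(arrow(float, char))), bool) =?= arrow(T2, bool).
Delete trivial equation arrow(float, unit) =?= arrow(float, unit).
Decompose arrow/2: pair(float, list(arrow(float, char))) =?= T2,  bool =?= bool.
Bind T2 := pair(float, list(arrow(float, char))); no other remaining equation mentions T2. Substituting into the earlier binding gives T3 := pair(pair(list(arrow(float, char)), pair(float, list(arrow(float, char)))), arrow(pair(float, list(arrow(float, char))), bool)).
Delete trivial equation bool =?= bool.
MGU = { T1 -> arrow(float, char), B -> pair(unit, nat), U -> list(arrow(float, char)), T -> arrow(float, char), S1 -> list(arrow(float, char)), T3 -> pair(pair(list(arrow(float, char)), pair(float, list(arrow(float, char)))), arrow(pair(float, list(arrow(float, char))), bool)), T2 -> pair(float, list(arrow(float, char))) }, so S1 -> list(arrow(float, char)).

list(arrow(float, char))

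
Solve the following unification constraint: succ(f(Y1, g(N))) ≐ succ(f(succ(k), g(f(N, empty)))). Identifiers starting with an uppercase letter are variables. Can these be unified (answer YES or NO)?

Decompose succ/1: f(Y1, g(N)) ≐ f(succ(k), g(f(N, empty))).
Decompose f/2: Y1 ≐ succ(k),  g(N) ≐ g(f(N, empty)).
Bind Y1 := succ(k); no other remaining equation mentions Y1.
Decompose g/1: N ≐ f(N, empty).
Occurs check fails: N occurs in f(N, empty); the equation N ≐ f(N, empty) has no finite solution.

NO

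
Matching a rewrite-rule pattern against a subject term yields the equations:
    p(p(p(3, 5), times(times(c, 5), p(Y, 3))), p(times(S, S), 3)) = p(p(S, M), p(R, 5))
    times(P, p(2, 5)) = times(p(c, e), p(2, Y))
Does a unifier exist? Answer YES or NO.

Decompose p/2: p(p(3, 5), times(times(c, 5), p(Y, 3))) = p(S, M),  p(times(S, S), 3) = p(R, 5).
Decompose p/2: p(3, 5) = S,  times(times(c, 5), p(Y, 3)) = M.
Bind S := p(3, 5); substituting into the one remaining equation that mentions S gives: p(times(p(3, 5), p(3, 5)), 3) = p(R, 5).
Bind M := times(times(c, 5), p(Y, 3)); no other remaining equation mentions M.
Decompose p/2: times(p(3, 5), p(3, 5)) = R,  3 = 5.
Bind R := times(p(3, 5), p(3, 5)); no other remaining equation mentions R.
Clash: constants 3 and 5 differ; no unifier exists.

NO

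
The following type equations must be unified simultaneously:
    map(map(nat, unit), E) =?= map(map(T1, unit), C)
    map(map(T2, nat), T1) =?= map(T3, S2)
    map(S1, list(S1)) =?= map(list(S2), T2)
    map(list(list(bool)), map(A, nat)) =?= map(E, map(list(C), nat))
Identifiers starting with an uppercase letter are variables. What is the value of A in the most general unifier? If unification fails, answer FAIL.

list(list(list(bool)))

Decompose map/2: map(nat, unit) =?= map(T1, unit),  E =?= C.
Decompose map/2: nat =?= T1,  unit =?= unit.
Bind T1 := nat; substituting into the one remaining equation that mentions T1 gives: map(map(T2, nat), nat) =?= map(T3, S2).
Delete trivial equation unit =?= unit.
Bind E := C; substituting into the one remaining equation that mentions E gives: map(list(list(bool)), map(A, nat)) =?= map(C, map(list(C), nat)).
Decompose map/2: map(T2, nat) =?= T3,  nat =?= S2.
Bind T3 := map(T2, nat); no other remaining equation mentions T3.
Bind S2 := nat; substituting into the one remaining equation that mentions S2 gives: map(S1, list(S1)) =?= map(list(nat), T2).
Decompose map/2: S1 =?= list(nat),  list(S1) =?= T2.
Bind S1 := list(nat); substituting into the one remaining equation that mentions S1 gives: list(list(nat)) =?= T2.
Bind T2 := list(list(nat)); no other remaining equation mentions T2. Substituting into the earlier binding gives T3 := map(list(list(nat)), nat).
Decompose map/2: list(list(bool)) =?= C,  map(A, nat) =?= map(list(C), nat).
Bind C := list(list(bool)); substituting into the remaining equation gives: map(A, nat) =?= map(list(list(list(bool))), nat). Substituting into the earlier binding gives E := list(list(bool)).
Decompose map/2: A =?= list(list(list(bool))),  nat =?= nat.
Bind A := list(list(list(bool))); no other remaining equation mentions A.
Delete trivial equation nat =?= nat.
MGU = { T1 ↦ nat, E ↦ list(list(bool)), T3 ↦ map(list(list(nat)), nat), S2 ↦ nat, S1 ↦ list(nat), T2 ↦ list(list(nat)), C ↦ list(list(bool)), A ↦ list(list(list(bool))) }, so A ↦ list(list(list(bool))).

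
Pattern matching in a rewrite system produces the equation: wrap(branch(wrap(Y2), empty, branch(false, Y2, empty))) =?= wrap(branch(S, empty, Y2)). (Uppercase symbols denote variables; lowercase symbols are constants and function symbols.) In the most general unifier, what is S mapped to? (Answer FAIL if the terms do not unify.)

FAIL

Decompose wrap/1: branch(wrap(Y2), empty, branch(false, Y2, empty)) =?= branch(S, empty, Y2).
Decompose branch/3: wrap(Y2) =?= S,  empty =?= empty,  branch(false, Y2, empty) =?= Y2.
Bind S := wrap(Y2); no other remaining equation mentions S.
Delete trivial equation empty =?= empty.
Occurs check fails: Y2 occurs in branch(false, Y2, empty); the equation Y2 =?= branch(false, Y2, empty) has no finite solution.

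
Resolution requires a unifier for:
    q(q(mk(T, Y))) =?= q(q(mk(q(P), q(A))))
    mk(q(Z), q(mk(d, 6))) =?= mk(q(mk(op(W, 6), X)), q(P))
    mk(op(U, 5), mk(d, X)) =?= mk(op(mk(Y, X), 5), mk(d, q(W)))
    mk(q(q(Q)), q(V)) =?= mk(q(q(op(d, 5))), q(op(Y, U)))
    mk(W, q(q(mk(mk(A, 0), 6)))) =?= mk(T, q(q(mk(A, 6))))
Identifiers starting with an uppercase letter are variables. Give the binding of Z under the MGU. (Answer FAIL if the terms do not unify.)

Decompose q/1: q(mk(T, Y)) =?= q(mk(q(P), q(A))).
Decompose q/1: mk(T, Y) =?= mk(q(P), q(A)).
Decompose mk/2: T =?= q(P),  Y =?= q(A).
Bind T := q(P); substituting into the one remaining equation that mentions T gives: mk(W, q(q(mk(mk(A, 0), 6)))) =?= mk(q(P), q(q(mk(A, 6)))).
Bind Y := q(A); substituting into the 2 remaining equations that mention Y gives: mk(op(U, 5), mk(d, X)) =?= mk(op(mk(q(A), X), 5), mk(d, q(W))),  mk(q(q(Q)), q(V)) =?= mk(q(q(op(d, 5))), q(op(q(A), U))).
Decompose mk/2: q(Z) =?= q(mk(op(W, 6), X)),  q(mk(d, 6)) =?= q(P).
Decompose q/1: Z =?= mk(op(W, 6), X).
Bind Z := mk(op(W, 6), X); no other remaining equation mentions Z.
Decompose q/1: mk(d, 6) =?= P.
Bind P := mk(d, 6); substituting into the one remaining equation that mentions P gives: mk(W, q(q(mk(mk(A, 0), 6)))) =?= mk(q(mk(d, 6)), q(q(mk(A, 6)))). Substituting into the earlier binding gives T := q(mk(d, 6)).
Decompose mk/2: op(U, 5) =?= op(mk(q(A), X), 5),  mk(d, X) =?= mk(d, q(W)).
Decompose op/2: U =?= mk(q(A), X),  5 =?= 5.
Bind U := mk(q(A), X); substituting into the one remaining equation that mentions U gives: mk(q(q(Q)), q(V)) =?= mk(q(q(op(d, 5))), q(op(q(A), mk(q(A), X)))).
Delete trivial equation 5 =?= 5.
Decompose mk/2: d =?= d,  X =?= q(W).
Delete trivial equation d =?= d.
Bind X := q(W); substituting into the one remaining equation that mentions X gives: mk(q(q(Q)), q(V)) =?= mk(q(q(op(d, 5))), q(op(q(A), mk(q(A), q(W))))). Substituting into the earlier bindings gives Z := mk(op(W, 6), q(W)), U := mk(q(A), q(W)).
Decompose mk/2: q(q(Q)) =?= q(q(op(d, 5))),  q(V) =?= q(op(q(A), mk(q(A), q(W)))).
Decompose q/1: q(Q) =?= q(op(d, 5)).
Decompose q/1: Q =?= op(d, 5).
Bind Q := op(d, 5); no other remaining equation mentions Q.
Decompose q/1: V =?= op(q(A), mk(q(A), q(W))).
Bind V := op(q(A), mk(q(A), q(W))); no other remaining equation mentions V.
Decompose mk/2: W =?= q(mk(d, 6)),  q(q(mk(mk(A, 0), 6))) =?= q(q(mk(A, 6))).
Bind W := q(mk(d, 6)); no other remaining equation mentions W. Substituting into the earlier bindings gives Z := mk(op(q(mk(d, 6)), 6), q(q(mk(d, 6)))), U := mk(q(A), q(q(mk(d, 6)))), X := q(q(mk(d, 6))), V := op(q(A), mk(q(A), q(q(mk(d, 6))))).
Decompose q/1: q(mk(mk(A, 0), 6)) =?= q(mk(A, 6)).
Decompose q/1: mk(mk(A, 0), 6) =?= mk(A, 6).
Decompose mk/2: mk(A, 0) =?= A,  6 =?= 6.
Occurs check fails: A occurs in mk(A, 0); the equation A =?= mk(A, 0) has no finite solution.

FAIL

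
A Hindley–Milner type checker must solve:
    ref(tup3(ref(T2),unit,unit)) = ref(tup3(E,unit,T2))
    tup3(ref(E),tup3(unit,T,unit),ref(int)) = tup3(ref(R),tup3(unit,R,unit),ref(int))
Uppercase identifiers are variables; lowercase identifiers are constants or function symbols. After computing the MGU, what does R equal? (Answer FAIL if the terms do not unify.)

ref(unit)

Decompose ref/1: tup3(ref(T2),unit,unit) = tup3(E,unit,T2).
Decompose tup3/3: ref(T2) = E,  unit = unit,  unit = T2.
Bind E := ref(T2); substituting into the one remaining equation that mentions E gives: tup3(ref(ref(T2)),tup3(unit,T,unit),ref(int)) = tup3(ref(R),tup3(unit,R,unit),ref(int)).
Delete trivial equation unit = unit.
Bind T2 := unit; substituting into the remaining equation gives: tup3(ref(ref(unit)),tup3(unit,T,unit),ref(int)) = tup3(ref(R),tup3(unit,R,unit),ref(int)). Substituting into the earlier binding gives E := ref(unit).
Decompose tup3/3: ref(ref(unit)) = ref(R),  tup3(unit,T,unit) = tup3(unit,R,unit),  ref(int) = ref(int).
Decompose ref/1: ref(unit) = R.
Bind R := ref(unit); substituting into the one remaining equation that mentions R gives: tup3(unit,T,unit) = tup3(unit,ref(unit),unit).
Decompose tup3/3: unit = unit,  T = ref(unit),  unit = unit.
Delete trivial equation unit = unit.
Bind T := ref(unit); no other remaining equation mentions T.
Delete trivial equation unit = unit.
Delete trivial equation ref(int) = ref(int).
MGU = { E -> ref(unit), T2 -> unit, R -> ref(unit), T -> ref(unit) }, so R -> ref(unit).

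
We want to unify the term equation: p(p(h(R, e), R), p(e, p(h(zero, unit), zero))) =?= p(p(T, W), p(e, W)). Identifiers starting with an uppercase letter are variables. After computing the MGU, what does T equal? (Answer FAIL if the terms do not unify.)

h(p(h(zero, unit), zero), e)

Decompose p/2: p(h(R, e), R) =?= p(T, W),  p(e, p(h(zero, unit), zero)) =?= p(e, W).
Decompose p/2: h(R, e) =?= T,  R =?= W.
Bind T := h(R, e); no other remaining equation mentions T.
Bind R := W; no other remaining equation mentions R. Substituting into the earlier binding gives T := h(W, e).
Decompose p/2: e =?= e,  p(h(zero, unit), zero) =?= W.
Delete trivial equation e =?= e.
Bind W := p(h(zero, unit), zero). Substituting into the earlier bindings gives T := h(p(h(zero, unit), zero), e), R := p(h(zero, unit), zero).
MGU = { T -> h(p(h(zero, unit), zero), e), R -> p(h(zero, unit), zero), W -> p(h(zero, unit), zero) }, so T -> h(p(h(zero, unit), zero), e).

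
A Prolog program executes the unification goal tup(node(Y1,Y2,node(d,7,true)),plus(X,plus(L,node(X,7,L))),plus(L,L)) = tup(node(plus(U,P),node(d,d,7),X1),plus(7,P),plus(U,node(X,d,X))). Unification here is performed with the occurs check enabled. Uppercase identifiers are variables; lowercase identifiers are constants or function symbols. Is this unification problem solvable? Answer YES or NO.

YES

Decompose tup/3: node(Y1,Y2,node(d,7,true)) = node(plus(U,P),node(d,d,7),X1),  plus(X,plus(L,node(X,7,L))) = plus(7,P),  plus(L,L) = plus(U,node(X,d,X)).
Decompose node/3: Y1 = plus(U,P),  Y2 = node(d,d,7),  node(d,7,true) = X1.
Bind Y1 := plus(U,P); no other remaining equation mentions Y1.
Bind Y2 := node(d,d,7); no other remaining equation mentions Y2.
Bind X1 := node(d,7,true); no other remaining equation mentions X1.
Decompose plus/2: X = 7,  plus(L,node(X,7,L)) = P.
Bind X := 7; substituting into the remaining equations gives: plus(L,node(7,7,L)) = P,  plus(L,L) = plus(U,node(7,d,7)).
Bind P := plus(L,node(7,7,L)); no other remaining equation mentions P. Substituting into the earlier binding gives Y1 := plus(U,plus(L,node(7,7,L))).
Decompose plus/2: L = U,  L = node(7,d,7).
Bind L := U; substituting into the remaining equation gives: U = node(7,d,7). Substituting into the earlier bindings gives Y1 := plus(U,plus(U,node(7,7,U))), P := plus(U,node(7,7,U)).
Bind U := node(7,d,7). Substituting into the earlier bindings gives Y1 := plus(node(7,d,7),plus(node(7,d,7),node(7,7,node(7,d,7)))), P := plus(node(7,d,7),node(7,7,node(7,d,7))), L := node(7,d,7).
No equations remain and no clash or occurs-check failure arose, so a unifier exists.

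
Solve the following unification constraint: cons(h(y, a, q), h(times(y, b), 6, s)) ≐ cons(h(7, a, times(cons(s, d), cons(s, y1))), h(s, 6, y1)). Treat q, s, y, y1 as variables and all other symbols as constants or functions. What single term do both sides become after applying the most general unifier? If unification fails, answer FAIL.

cons(h(7, a, times(cons(times(7, b), d), cons(times(7, b), times(7, b)))), h(times(7, b), 6, times(7, b)))

Decompose cons/2: h(y, a, q) ≐ h(7, a, times(cons(s, d), cons(s, y1))),  h(times(y, b), 6, s) ≐ h(s, 6, y1).
Decompose h/3: y ≐ 7,  a ≐ a,  q ≐ times(cons(s, d), cons(s, y1)).
Bind y := 7; substituting into the one remaining equation that mentions y gives: h(times(7, b), 6, s) ≐ h(s, 6, y1).
Delete trivial equation a ≐ a.
Bind q := times(cons(s, d), cons(s, y1)); no other remaining equation mentions q.
Decompose h/3: times(7, b) ≐ s,  6 ≐ 6,  s ≐ y1.
Bind s := times(7, b); substituting into the one remaining equation that mentions s gives: times(7, b) ≐ y1. Substituting into the earlier binding gives q := times(cons(times(7, b), d), cons(times(7, b), y1)).
Delete trivial equation 6 ≐ 6.
Bind y1 := times(7, b). Substituting into the earlier binding gives q := times(cons(times(7, b), d), cons(times(7, b), times(7, b))).
Applying the MGU to either side gives cons(h(7, a, times(cons(times(7, b), d), cons(times(7, b), times(7, b)))), h(times(7, b), 6, times(7, b))).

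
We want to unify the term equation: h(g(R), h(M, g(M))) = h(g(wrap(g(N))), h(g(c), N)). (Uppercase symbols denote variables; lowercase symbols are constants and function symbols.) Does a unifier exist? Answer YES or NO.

Decompose h/2: g(R) = g(wrap(g(N))),  h(M, g(M)) = h(g(c), N).
Decompose g/1: R = wrap(g(N)).
Bind R := wrap(g(N)); no other remaining equation mentions R.
Decompose h/2: M = g(c),  g(M) = N.
Bind M := g(c); substituting into the remaining equation gives: g(g(c)) = N.
Bind N := g(g(c)). Substituting into the earlier binding gives R := wrap(g(g(g(c)))).
No equations remain and no clash or occurs-check failure arose, so a unifier exists.

YES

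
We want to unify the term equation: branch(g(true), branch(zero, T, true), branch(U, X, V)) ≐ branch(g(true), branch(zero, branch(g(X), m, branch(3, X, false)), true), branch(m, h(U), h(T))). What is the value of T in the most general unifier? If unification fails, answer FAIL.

Decompose branch/3: g(true) ≐ g(true),  branch(zero, T, true) ≐ branch(zero, branch(g(X), m, branch(3, X, false)), true),  branch(U, X, V) ≐ branch(m, h(U), h(T)).
Delete trivial equation g(true) ≐ g(true).
Decompose branch/3: zero ≐ zero,  T ≐ branch(g(X), m, branch(3, X, false)),  true ≐ true.
Delete trivial equation zero ≐ zero.
Bind T := branch(g(X), m, branch(3, X, false)); substituting into the one remaining equation that mentions T gives: branch(U, X, V) ≐ branch(m, h(U), h(branch(g(X), m, branch(3, X, false)))).
Delete trivial equation true ≐ true.
Decompose branch/3: U ≐ m,  X ≐ h(U),  V ≐ h(branch(g(X), m, branch(3, X, false))).
Bind U := m; substituting into the one remaining equation that mentions U gives: X ≐ h(m).
Bind X := h(m); substituting into the remaining equation gives: V ≐ h(branch(g(h(m)), m, branch(3, h(m), false))). Substituting into the earlier binding gives T := branch(g(h(m)), m, branch(3, h(m), false)).
Bind V := h(branch(g(h(m)), m, branch(3, h(m), false))).
MGU = { T ↦ branch(g(h(m)), m, branch(3, h(m), false)), U ↦ m, X ↦ h(m), V ↦ h(branch(g(h(m)), m, branch(3, h(m), false))) }, so T ↦ branch(g(h(m)), m, branch(3, h(m), false)).

branch(g(h(m)), m, branch(3, h(m), false))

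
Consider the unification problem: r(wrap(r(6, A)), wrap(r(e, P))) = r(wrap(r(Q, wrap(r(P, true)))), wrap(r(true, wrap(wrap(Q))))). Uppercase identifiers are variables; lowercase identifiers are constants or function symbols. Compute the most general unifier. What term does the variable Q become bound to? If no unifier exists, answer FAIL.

FAIL

Decompose r/2: wrap(r(6, A)) = wrap(r(Q, wrap(r(P, true)))),  wrap(r(e, P)) = wrap(r(true, wrap(wrap(Q)))).
Decompose wrap/1: r(6, A) = r(Q, wrap(r(P, true))).
Decompose r/2: 6 = Q,  A = wrap(r(P, true)).
Bind Q := 6; substituting into the one remaining equation that mentions Q gives: wrap(r(e, P)) = wrap(r(true, wrap(wrap(6)))).
Bind A := wrap(r(P, true)); no other remaining equation mentions A.
Decompose wrap/1: r(e, P) = r(true, wrap(wrap(6))).
Decompose r/2: e = true,  P = wrap(wrap(6)).
Clash: constants e and true differ; no unifier exists.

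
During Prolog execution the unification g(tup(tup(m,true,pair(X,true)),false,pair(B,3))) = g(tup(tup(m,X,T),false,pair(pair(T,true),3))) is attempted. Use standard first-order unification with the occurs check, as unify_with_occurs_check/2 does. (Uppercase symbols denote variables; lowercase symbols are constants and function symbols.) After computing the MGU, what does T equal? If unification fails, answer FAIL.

Decompose g/1: tup(tup(m,true,pair(X,true)),false,pair(B,3)) = tup(tup(m,X,T),false,pair(pair(T,true),3)).
Decompose tup/3: tup(m,true,pair(X,true)) = tup(m,X,T),  false = false,  pair(B,3) = pair(pair(T,true),3).
Decompose tup/3: m = m,  true = X,  pair(X,true) = T.
Delete trivial equation m = m.
Bind X := true; substituting into the one remaining equation that mentions X gives: pair(true,true) = T.
Bind T := pair(true,true); substituting into the one remaining equation that mentions T gives: pair(B,3) = pair(pair(pair(true,true),true),3).
Delete trivial equation false = false.
Decompose pair/2: B = pair(pair(true,true),true),  3 = 3.
Bind B := pair(pair(true,true),true); no other remaining equation mentions B.
Delete trivial equation 3 = 3.
MGU = { X = true, T = pair(true,true), B = pair(pair(true,true),true) }, so T = pair(true,true).

pair(true,true)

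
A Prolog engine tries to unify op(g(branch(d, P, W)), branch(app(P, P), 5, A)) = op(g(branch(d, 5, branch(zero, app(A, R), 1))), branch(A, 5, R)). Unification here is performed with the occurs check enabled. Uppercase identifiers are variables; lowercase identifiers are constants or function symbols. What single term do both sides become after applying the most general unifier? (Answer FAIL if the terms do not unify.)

op(g(branch(d, 5, branch(zero, app(app(5, 5), app(5, 5)), 1))), branch(app(5, 5), 5, app(5, 5)))

Decompose op/2: g(branch(d, P, W)) = g(branch(d, 5, branch(zero, app(A, R), 1))),  branch(app(P, P), 5, A) = branch(A, 5, R).
Decompose g/1: branch(d, P, W) = branch(d, 5, branch(zero, app(A, R), 1)).
Decompose branch/3: d = d,  P = 5,  W = branch(zero, app(A, R), 1).
Delete trivial equation d = d.
Bind P := 5; substituting into the one remaining equation that mentions P gives: branch(app(5, 5), 5, A) = branch(A, 5, R).
Bind W := branch(zero, app(A, R), 1); no other remaining equation mentions W.
Decompose branch/3: app(5, 5) = A,  5 = 5,  A = R.
Bind A := app(5, 5); substituting into the one remaining equation that mentions A gives: app(5, 5) = R. Substituting into the earlier binding gives W := branch(zero, app(app(5, 5), R), 1).
Delete trivial equation 5 = 5.
Bind R := app(5, 5). Substituting into the earlier binding gives W := branch(zero, app(app(5, 5), app(5, 5)), 1).
Applying the MGU to either side gives op(g(branch(d, 5, branch(zero, app(app(5, 5), app(5, 5)), 1))), branch(app(5, 5), 5, app(5, 5))).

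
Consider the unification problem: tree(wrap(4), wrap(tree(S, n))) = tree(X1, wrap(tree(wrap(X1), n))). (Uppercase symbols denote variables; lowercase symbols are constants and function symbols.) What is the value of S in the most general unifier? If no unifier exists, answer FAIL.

wrap(wrap(4))

Decompose tree/2: wrap(4) = X1,  wrap(tree(S, n)) = wrap(tree(wrap(X1), n)).
Bind X1 := wrap(4); substituting into the remaining equation gives: wrap(tree(S, n)) = wrap(tree(wrap(wrap(4)), n)).
Decompose wrap/1: tree(S, n) = tree(wrap(wrap(4)), n).
Decompose tree/2: S = wrap(wrap(4)),  n = n.
Bind S := wrap(wrap(4)); no other remaining equation mentions S.
Delete trivial equation n = n.
MGU = { X1 := wrap(4), S := wrap(wrap(4)) }, so S := wrap(wrap(4)).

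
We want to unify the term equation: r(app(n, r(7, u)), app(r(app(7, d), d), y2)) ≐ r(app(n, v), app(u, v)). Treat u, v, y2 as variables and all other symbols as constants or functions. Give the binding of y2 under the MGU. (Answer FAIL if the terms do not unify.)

Decompose r/2: app(n, r(7, u)) ≐ app(n, v),  app(r(app(7, d), d), y2) ≐ app(u, v).
Decompose app/2: n ≐ n,  r(7, u) ≐ v.
Delete trivial equation n ≐ n.
Bind v := r(7, u); substituting into the remaining equation gives: app(r(app(7, d), d), y2) ≐ app(u, r(7, u)).
Decompose app/2: r(app(7, d), d) ≐ u,  y2 ≐ r(7, u).
Bind u := r(app(7, d), d); substituting into the remaining equation gives: y2 ≐ r(7, r(app(7, d), d)). Substituting into the earlier binding gives v := r(7, r(app(7, d), d)).
Bind y2 := r(7, r(app(7, d), d)).
MGU = { v ↦ r(7, r(app(7, d), d)), u ↦ r(app(7, d), d), y2 ↦ r(7, r(app(7, d), d)) }, so y2 ↦ r(7, r(app(7, d), d)).

r(7, r(app(7, d), d))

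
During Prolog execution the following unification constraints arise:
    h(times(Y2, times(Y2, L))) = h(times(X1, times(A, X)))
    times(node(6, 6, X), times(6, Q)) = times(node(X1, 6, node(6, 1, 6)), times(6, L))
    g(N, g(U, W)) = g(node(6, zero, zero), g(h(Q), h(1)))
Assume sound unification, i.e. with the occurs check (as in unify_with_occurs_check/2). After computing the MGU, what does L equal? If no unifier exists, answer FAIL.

Decompose h/1: times(Y2, times(Y2, L)) = times(X1, times(A, X)).
Decompose times/2: Y2 = X1,  times(Y2, L) = times(A, X).
Bind Y2 := X1; substituting into the one remaining equation that mentions Y2 gives: times(X1, L) = times(A, X).
Decompose times/2: X1 = A,  L = X.
Bind X1 := A; substituting into the one remaining equation that mentions X1 gives: times(node(6, 6, X), times(6, Q)) = times(node(A, 6, node(6, 1, 6)), times(6, L)). Substituting into the earlier binding gives Y2 := A.
Bind L := X; substituting into the one remaining equation that mentions L gives: times(node(6, 6, X), times(6, Q)) = times(node(A, 6, node(6, 1, 6)), times(6, X)).
Decompose times/2: node(6, 6, X) = node(A, 6, node(6, 1, 6)),  times(6, Q) = times(6, X).
Decompose node/3: 6 = A,  6 = 6,  X = node(6, 1, 6).
Bind A := 6; no other remaining equation mentions A. Substituting into the earlier bindings gives Y2 := 6, X1 := 6.
Delete trivial equation 6 = 6.
Bind X := node(6, 1, 6); substituting into the one remaining equation that mentions X gives: times(6, Q) = times(6, node(6, 1, 6)). Substituting into the earlier binding gives L := node(6, 1, 6).
Decompose times/2: 6 = 6,  Q = node(6, 1, 6).
Delete trivial equation 6 = 6.
Bind Q := node(6, 1, 6); substituting into the remaining equation gives: g(N, g(U, W)) = g(node(6, zero, zero), g(h(node(6, 1, 6)), h(1))).
Decompose g/2: N = node(6, zero, zero),  g(U, W) = g(h(node(6, 1, 6)), h(1)).
Bind N := node(6, zero, zero); no other remaining equation mentions N.
Decompose g/2: U = h(node(6, 1, 6)),  W = h(1).
Bind U := h(node(6, 1, 6)); no other remaining equation mentions U.
Bind W := h(1).
MGU = { Y2 ↦ 6, X1 ↦ 6, L ↦ node(6, 1, 6), A ↦ 6, X ↦ node(6, 1, 6), Q ↦ node(6, 1, 6), N ↦ node(6, zero, zero), U ↦ h(node(6, 1, 6)), W ↦ h(1) }, so L ↦ node(6, 1, 6).

node(6, 1, 6)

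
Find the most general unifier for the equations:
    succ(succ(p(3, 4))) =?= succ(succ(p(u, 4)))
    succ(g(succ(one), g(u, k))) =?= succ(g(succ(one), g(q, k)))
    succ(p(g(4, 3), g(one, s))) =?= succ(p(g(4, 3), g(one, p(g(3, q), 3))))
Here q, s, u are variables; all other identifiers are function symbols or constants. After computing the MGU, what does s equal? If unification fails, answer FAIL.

p(g(3, 3), 3)

Decompose succ/1: succ(p(3, 4)) =?= succ(p(u, 4)).
Decompose succ/1: p(3, 4) =?= p(u, 4).
Decompose p/2: 3 =?= u,  4 =?= 4.
Bind u := 3; substituting into the one remaining equation that mentions u gives: succ(g(succ(one), g(3, k))) =?= succ(g(succ(one), g(q, k))).
Delete trivial equation 4 =?= 4.
Decompose succ/1: g(succ(one), g(3, k)) =?= g(succ(one), g(q, k)).
Decompose g/2: succ(one) =?= succ(one),  g(3, k) =?= g(q, k).
Delete trivial equation succ(one) =?= succ(one).
Decompose g/2: 3 =?= q,  k =?= k.
Bind q := 3; substituting into the one remaining equation that mentions q gives: succ(p(g(4, 3), g(one, s))) =?= succ(p(g(4, 3), g(one, p(g(3, 3), 3)))).
Delete trivial equation k =?= k.
Decompose succ/1: p(g(4, 3), g(one, s)) =?= p(g(4, 3), g(one, p(g(3, 3), 3))).
Decompose p/2: g(4, 3) =?= g(4, 3),  g(one, s) =?= g(one, p(g(3, 3), 3)).
Delete trivial equation g(4, 3) =?= g(4, 3).
Decompose g/2: one =?= one,  s =?= p(g(3, 3), 3).
Delete trivial equation one =?= one.
Bind s := p(g(3, 3), 3).
MGU = { u ↦ 3, q ↦ 3, s ↦ p(g(3, 3), 3) }, so s ↦ p(g(3, 3), 3).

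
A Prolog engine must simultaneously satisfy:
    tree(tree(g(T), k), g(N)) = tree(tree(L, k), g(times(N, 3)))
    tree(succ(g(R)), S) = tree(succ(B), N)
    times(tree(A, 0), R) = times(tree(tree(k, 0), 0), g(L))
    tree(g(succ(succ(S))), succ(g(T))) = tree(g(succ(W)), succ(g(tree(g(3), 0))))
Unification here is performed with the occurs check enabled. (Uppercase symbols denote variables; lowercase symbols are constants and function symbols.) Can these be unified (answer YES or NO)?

NO

Decompose tree/2: tree(g(T), k) = tree(L, k),  g(N) = g(times(N, 3)).
Decompose tree/2: g(T) = L,  k = k.
Bind L := g(T); substituting into the one remaining equation that mentions L gives: times(tree(A, 0), R) = times(tree(tree(k, 0), 0), g(g(T))).
Delete trivial equation k = k.
Decompose g/1: N = times(N, 3).
Occurs check fails: N occurs in times(N, 3); the equation N = times(N, 3) has no finite solution.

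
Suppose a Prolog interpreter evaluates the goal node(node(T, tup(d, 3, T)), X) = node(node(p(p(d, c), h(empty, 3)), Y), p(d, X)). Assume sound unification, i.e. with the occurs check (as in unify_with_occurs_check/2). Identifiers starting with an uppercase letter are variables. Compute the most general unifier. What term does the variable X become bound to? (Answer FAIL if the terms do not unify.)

Decompose node/2: node(T, tup(d, 3, T)) = node(p(p(d, c), h(empty, 3)), Y),  X = p(d, X).
Decompose node/2: T = p(p(d, c), h(empty, 3)),  tup(d, 3, T) = Y.
Bind T := p(p(d, c), h(empty, 3)); substituting into the one remaining equation that mentions T gives: tup(d, 3, p(p(d, c), h(empty, 3))) = Y.
Bind Y := tup(d, 3, p(p(d, c), h(empty, 3))); no other remaining equation mentions Y.
Occurs check fails: X occurs in p(d, X); the equation X = p(d, X) has no finite solution.

FAIL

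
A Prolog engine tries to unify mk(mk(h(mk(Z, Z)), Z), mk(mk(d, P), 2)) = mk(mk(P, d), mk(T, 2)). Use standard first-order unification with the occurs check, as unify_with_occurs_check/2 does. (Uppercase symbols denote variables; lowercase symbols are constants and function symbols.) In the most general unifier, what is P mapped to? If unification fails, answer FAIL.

Decompose mk/2: mk(h(mk(Z, Z)), Z) = mk(P, d),  mk(mk(d, P), 2) = mk(T, 2).
Decompose mk/2: h(mk(Z, Z)) = P,  Z = d.
Bind P := h(mk(Z, Z)); substituting into the one remaining equation that mentions P gives: mk(mk(d, h(mk(Z, Z))), 2) = mk(T, 2).
Bind Z := d; substituting into the remaining equation gives: mk(mk(d, h(mk(d, d))), 2) = mk(T, 2). Substituting into the earlier binding gives P := h(mk(d, d)).
Decompose mk/2: mk(d, h(mk(d, d))) = T,  2 = 2.
Bind T := mk(d, h(mk(d, d))); no other remaining equation mentions T.
Delete trivial equation 2 = 2.
MGU = { P ↦ h(mk(d, d)), Z ↦ d, T ↦ mk(d, h(mk(d, d))) }, so P ↦ h(mk(d, d)).

h(mk(d, d))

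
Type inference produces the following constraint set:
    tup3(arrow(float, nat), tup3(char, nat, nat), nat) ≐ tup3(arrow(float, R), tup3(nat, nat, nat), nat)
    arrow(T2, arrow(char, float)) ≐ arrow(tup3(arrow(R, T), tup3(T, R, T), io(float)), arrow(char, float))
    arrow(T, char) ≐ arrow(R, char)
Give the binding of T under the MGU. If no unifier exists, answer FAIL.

Decompose tup3/3: arrow(float, nat) ≐ arrow(float, R),  tup3(char, nat, nat) ≐ tup3(nat, nat, nat),  nat ≐ nat.
Decompose arrow/2: float ≐ float,  nat ≐ R.
Delete trivial equation float ≐ float.
Bind R := nat; substituting into the 2 remaining equations that mention R gives: arrow(T2, arrow(char, float)) ≐ arrow(tup3(arrow(nat, T), tup3(T, nat, T), io(float)), arrow(char, float)),  arrow(T, char) ≐ arrow(nat, char).
Decompose tup3/3: char ≐ nat,  nat ≐ nat,  nat ≐ nat.
Clash: constants char and nat differ; no unifier exists.

FAIL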